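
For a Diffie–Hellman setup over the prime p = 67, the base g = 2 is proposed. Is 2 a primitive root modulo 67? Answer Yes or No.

Yes

φ(67) = 67 − 1 = 66 = 2 · 3 · 11.
2 is a primitive root mod 67 iff 2^(φ(67)/q) ≢ 1 for every prime q | φ(67), i.e. q ∈ {2, 3, 11}.
2^33 ≡ 66 (mod 67)  [q = 2: ≢ 1 ✓]
2^22 ≡ 37 (mod 67)  [q = 3: ≢ 1 ✓]
2^6 ≡ 64 (mod 67)  [q = 11: ≢ 1 ✓]
None equal 1, so ord_67(2) = 66: 2 is a primitive root.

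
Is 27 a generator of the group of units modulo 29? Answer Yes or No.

φ(29) = 29 − 1 = 28 = 2^2 · 7.
An element g generates (Z/29Z)^× iff g^(28/q) ≢ 1 (mod 29) for each prime q ∈ {2, 7}.
27^14 ≡ 28 (mod 29)  [q = 2: ≢ 1 ✓]
27^4 ≡ 16 (mod 29)  [q = 7: ≢ 1 ✓]
Every test exponent gives a nontrivial residue, hence 27 generates the full group.

Yes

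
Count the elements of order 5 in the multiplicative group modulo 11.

4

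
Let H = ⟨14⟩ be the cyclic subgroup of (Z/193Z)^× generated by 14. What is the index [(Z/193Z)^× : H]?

By Lagrange's theorem, ord_193(14) divides φ(193) = 193 − 1 = 192 = 2^6 · 3.
Divisors of 192: 1, 2, 3, 4, 6, 8, 12, 16, 24, 32, 48, 64, 96, 192.
Test each divisor d:
14^1 ≡ 14 (mod 193)
14^2 ≡ 3 (mod 193)
14^3 ≡ 42 (mod 193)
14^4 ≡ 9 (mod 193)
14^6 ≡ 27 (mod 193)
14^8 ≡ 81 (mod 193)
14^12 ≡ 150 (mod 193)
14^16 ≡ 192 (mod 193)
14^24 ≡ 112 (mod 193)
14^32 ≡ 1 (mod 193) ✓
The order of 14 is 32, so the subgroup it generates has 32 elements.
[(Z/193Z)^× : ⟨14⟩] = 192/32 = 6.

6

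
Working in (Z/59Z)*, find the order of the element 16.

By Lagrange's theorem, ord_59(16) divides φ(59) = 59 − 1 = 58 = 2 · 29.
Divisors of 58: 1, 2, 29, 58.
Check 16^d mod 59 for each divisor in increasing order:
16^1 ≡ 16
16^2 ≡ 20
16^29 ≡ 1
Therefore the multiplicative order of 16 modulo 59 is 29.

29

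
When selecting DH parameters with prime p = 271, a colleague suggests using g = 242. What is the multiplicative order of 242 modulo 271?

3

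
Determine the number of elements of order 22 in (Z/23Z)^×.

10

φ(23) = 23 − 1 = 22 = 2 · 11.
(Z/23Z)^× is cyclic (|G| = 22); a cyclic group of order m has exactly φ(d) elements of each order d | m, and none otherwise.
22 = 2 · 11 divides 22, and φ(22) = 10.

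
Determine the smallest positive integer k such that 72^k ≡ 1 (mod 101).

100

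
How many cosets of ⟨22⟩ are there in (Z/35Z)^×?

By Lagrange's theorem, ord_35(22) divides φ(35) = φ(5·7) = (5−1)·(7−1) = 4·6 = 24 = 2^3 · 3.
Divisors of 24: 1, 2, 3, 4, 6, 8, 12, 24.
Check 22^d mod 35 for each divisor in increasing order:
22^1 ≡ 22
22^2 ≡ 29
22^3 ≡ 8
22^4 ≡ 1
Thus |⟨22⟩| = ord(22) = 4.
[(Z/35Z)^× : ⟨22⟩] = 24/4 = 6.

6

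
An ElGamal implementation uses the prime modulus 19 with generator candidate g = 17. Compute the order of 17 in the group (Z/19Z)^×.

ord(17) | φ(19) = 19 − 1 = 18 = 2 · 3^2.
Divisors of 18: 1, 2, 3, 6, 9, 18.
Test each divisor d:
17^1 ≡ 17
17^2 ≡ 4
17^3 ≡ 11
17^6 ≡ 7
17^9 ≡ 1
So ord_19(17) = 9.

9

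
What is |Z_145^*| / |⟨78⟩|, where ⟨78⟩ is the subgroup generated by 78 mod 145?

Since 78 ∈ (Z/145Z)^×, its order divides φ(145) = φ(5·29) = (5−1)·(29−1) = 4·28 = 112 = 2^4 · 7.
Divisors of 112: 1, 2, 4, 7, 8, 14, 16, 28, 56, 112.
Evaluate successive powers at the divisors of 112:
78^1 ≡ 78
78^2 ≡ 139
78^4 ≡ 36
78^7 ≡ 117
78^8 ≡ 136
78^14 ≡ 59
78^16 ≡ 81
78^28 ≡ 1
So ord_145(78) = 28, hence |⟨78⟩| = 28.
The index is φ(145) / ord(78) = 112 / 28 = 4.

4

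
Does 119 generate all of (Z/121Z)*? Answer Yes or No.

No

φ(121) = φ(11^2) = 11·(11−1) = 110 = 2 · 5 · 11.
119 is a primitive root mod 121 iff 119^(φ(121)/q) ≢ 1 for every prime q | φ(121), i.e. q ∈ {2, 5, 11}.
119^55 ≡ 1 (mod 121)  [q = 2: ≡ 1 ✗]
119^22 ≡ 81 (mod 121)  [q = 5: ≢ 1 ✓]
119^10 ≡ 56 (mod 121)  [q = 11: ≢ 1 ✓]
119^55 ≡ 1 shows ord(119) | 55, strictly less than φ(121); not a primitive root.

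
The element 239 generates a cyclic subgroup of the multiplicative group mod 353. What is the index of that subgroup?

1

By Lagrange's theorem, ord_353(239) divides φ(353) = 353 − 1 = 352 = 2^5 · 11.
Divisors of 352: 1, 2, 4, 8, 11, 16, 22, 32, 44, 88, 176, 352.
Compute 239^d (mod 353) for the divisors d until we hit 1:
239^1 ≡ 239
239^2 ≡ 288
239^4 ≡ 342
239^8 ≡ 121
239^11 ≡ 343
239^16 ≡ 168
239^22 ≡ 100
239^32 ≡ 337
239^44 ≡ 116
239^88 ≡ 42
239^176 ≡ 352
239^352 ≡ 1
So ord_353(239) = 352, hence |⟨239⟩| = 352.
The index is φ(353) / ord(239) = 352 / 352 = 1.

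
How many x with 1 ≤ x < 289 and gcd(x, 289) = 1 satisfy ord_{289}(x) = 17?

16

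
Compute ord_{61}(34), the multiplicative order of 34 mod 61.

5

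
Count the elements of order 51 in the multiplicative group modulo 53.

φ(53) = 53 − 1 = 52 = 2^2 · 13.
In a cyclic group of order 52, there are φ(d) elements of order d for each divisor d of 52, and zero for non-divisors.
Since 51 ∤ 52, the count is 0.

0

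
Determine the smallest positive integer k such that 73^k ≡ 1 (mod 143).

20

Since 73 ∈ (Z/143Z)^×, its order divides φ(143) = φ(11·13) = (11−1)·(13−1) = 10·12 = 120 = 2^3 · 3 · 5.
Divisors of 120: 1, 2, 3, 4, 5, 6, 8, 10, 12, 15, 20, 24, 30, 40, 60, 120.
Check 73^d mod 143 for each divisor in increasing order:
73^1 ≡ 73
73^2 ≡ 38
73^3 ≡ 57
73^4 ≡ 14
73^5 ≡ 21
73^6 ≡ 103
73^8 ≡ 53
73^10 ≡ 12
73^12 ≡ 27
73^15 ≡ 109
73^20 ≡ 1
Hence ord(73) = 20.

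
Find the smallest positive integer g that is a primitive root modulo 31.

3

φ(31) = 31 − 1 = 30 = 2 · 3 · 5.
Test candidates g = 2, 3, … against the prime factors q ∈ {2, 3, 5} of φ(31): g is a generator iff g^(30/q) ≢ 1 for every such q.
g = 2: 2^15 ≡ 1 — hits 1, so not a primitive root.
g = 3: 3^15 ≡ 30; 3^10 ≡ 25; 3^6 ≡ 16 — none is 1, so 3 is a primitive root.
The smallest primitive root modulo 31 is 3.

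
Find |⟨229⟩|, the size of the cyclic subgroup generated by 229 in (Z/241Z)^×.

120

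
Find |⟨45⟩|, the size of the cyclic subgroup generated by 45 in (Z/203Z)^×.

Since 45 ∈ (Z/203Z)^×, its order divides φ(203) = φ(7·29) = (7−1)·(29−1) = 6·28 = 168 = 2^3 · 3 · 7.
Divisors of 168: 1, 2, 3, 4, 6, 7, 8, 12, 14, 21, 24, 28, 42, 56, 84, 168.
Check 45^d mod 203 for each divisor in increasing order:
45^1 ≡ 45 (mod 203)
45^2 ≡ 198 (mod 203)
45^3 ≡ 181 (mod 203)
45^4 ≡ 25 (mod 203)
45^6 ≡ 78 (mod 203)
45^7 ≡ 59 (mod 203)
45^8 ≡ 16 (mod 203)
45^12 ≡ 197 (mod 203)
45^14 ≡ 30 (mod 203)
45^21 ≡ 146 (mod 203)
45^24 ≡ 36 (mod 203)
45^28 ≡ 88 (mod 203)
45^42 ≡ 1 (mod 203) ✓
Therefore the multiplicative order of 45 modulo 203 is 42.

42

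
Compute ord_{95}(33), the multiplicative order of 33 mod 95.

The order of 33 must divide φ(95) = φ(5·19) = (5−1)·(19−1) = 4·18 = 72 = 2^3 · 3^2.
Divisors of 72: 1, 2, 3, 4, 6, 8, 9, 12, 18, 24, 36, 72.
Test each divisor d:
33^1 ≡ 33 (mod 95)
33^2 ≡ 44 (mod 95)
33^3 ≡ 27 (mod 95)
33^4 ≡ 36 (mod 95)
33^6 ≡ 64 (mod 95)
33^8 ≡ 61 (mod 95)
33^9 ≡ 18 (mod 95)
33^12 ≡ 11 (mod 95)
33^18 ≡ 39 (mod 95)
33^24 ≡ 26 (mod 95)
33^36 ≡ 1 (mod 95) ✓
Therefore the multiplicative order of 33 modulo 95 is 36.

36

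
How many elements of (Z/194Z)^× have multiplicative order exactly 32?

16

φ(194) = φ(2)·φ(97) = 1·96 = 96 = 2^5 · 3.
In a cyclic group of order 96, there are φ(d) elements of order d for each divisor d of 96, and zero for non-divisors.
32 = 2^5 divides 96, and φ(32) = 16.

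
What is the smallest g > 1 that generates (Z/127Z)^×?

3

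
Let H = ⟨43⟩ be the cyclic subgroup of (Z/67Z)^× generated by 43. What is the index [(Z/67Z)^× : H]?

Since 43 ∈ (Z/67Z)^×, its order divides φ(67) = 67 − 1 = 66 = 2 · 3 · 11.
Divisors of 66: 1, 2, 3, 6, 11, 22, 33, 66.
Test each divisor d:
43^1 ≡ 43
43^2 ≡ 40
43^3 ≡ 45
43^6 ≡ 15
43^11 ≡ 66
43^22 ≡ 1
Thus |⟨43⟩| = ord(43) = 22.
Index = |(Z/67Z)^×| / |⟨43⟩| = 66 / 22 = 3.

3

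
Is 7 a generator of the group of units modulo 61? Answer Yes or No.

φ(61) = 61 − 1 = 60 = 2^2 · 3 · 5.
7 is a primitive root mod 61 iff 7^(φ(61)/q) ≢ 1 for every prime q | φ(61), i.e. q ∈ {2, 3, 5}.
7^30 ≡ 60 (mod 61)  [q = 2: ≢ 1 ✓]
7^20 ≡ 47 (mod 61)  [q = 3: ≢ 1 ✓]
7^12 ≡ 34 (mod 61)  [q = 5: ≢ 1 ✓]
Every test exponent gives a nontrivial residue, hence 7 generates the full group.

Yes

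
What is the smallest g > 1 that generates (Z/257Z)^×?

3

φ(257) = 257 − 1 = 256 = 2^8.
g is a primitive root iff g^(256/q) ≢ 1 (mod 257) for each prime q ∈ {2}.
g = 2: 2^128 ≡ 1 — hits 1, so not a primitive root.
g = 3: 3^128 ≡ 256 — none is 1, so 3 is a primitive root.
So 3 is the smallest generator of (Z/257Z)^×.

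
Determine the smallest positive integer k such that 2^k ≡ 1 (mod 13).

12

By Lagrange's theorem, ord_13(2) divides φ(13) = 13 − 1 = 12 = 2^2 · 3.
Divisors of 12: 1, 2, 3, 4, 6, 12.
Check 2^d mod 13 for each divisor in increasing order:
2^1 ≡ 2 (mod 13)
2^2 ≡ 4 (mod 13)
2^3 ≡ 8 (mod 13)
2^4 ≡ 3 (mod 13)
2^6 ≡ 12 (mod 13)
2^12 ≡ 1 (mod 13) ✓
The smallest such exponent is 12, so the order of 2 is 12.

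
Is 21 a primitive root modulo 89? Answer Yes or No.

No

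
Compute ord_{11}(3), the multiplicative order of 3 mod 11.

ord(3) | φ(11) = 11 − 1 = 10 = 2 · 5.
Divisors of 10: 1, 2, 5, 10.
Evaluate successive powers at the divisors of 10:
3^1 ≡ 3 (mod 11)
3^2 ≡ 9 (mod 11)
3^5 ≡ 1 (mod 11) ✓
The smallest such exponent is 5, so the order of 3 is 5.

5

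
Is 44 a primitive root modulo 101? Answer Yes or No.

No

φ(101) = 101 − 1 = 100 = 2^2 · 5^2.
An element g generates (Z/101Z)^× iff g^(100/q) ≢ 1 (mod 101) for each prime q ∈ {2, 5}.
44^50 ≡ 100 (mod 101)  [q = 2: ≢ 1 ✓]
44^20 ≡ 1 (mod 101)  [q = 5: ≡ 1 ✗]
44^20 ≡ 1 shows ord(44) | 20, strictly less than φ(101); not a primitive root.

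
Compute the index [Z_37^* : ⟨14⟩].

ord(14) | φ(37) = 37 − 1 = 36 = 2^2 · 3^2.
Divisors of 36: 1, 2, 3, 4, 6, 9, 12, 18, 36.
Compute 14^d (mod 37) for the divisors d until we hit 1:
14^1 ≡ 14 (mod 37)
14^2 ≡ 11 (mod 37)
14^3 ≡ 6 (mod 37)
14^4 ≡ 10 (mod 37)
14^6 ≡ 36 (mod 37)
14^9 ≡ 31 (mod 37)
14^12 ≡ 1 (mod 37) ✓
The order of 14 is 12, so the subgroup it generates has 12 elements.
Index = |(Z/37Z)^×| / |⟨14⟩| = 36 / 12 = 3.

3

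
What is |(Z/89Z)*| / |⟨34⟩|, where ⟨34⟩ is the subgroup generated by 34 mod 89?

Since 34 ∈ (Z/89Z)^×, its order divides φ(89) = 89 − 1 = 88 = 2^3 · 11.
Divisors of 88: 1, 2, 4, 8, 11, 22, 44, 88.
Evaluate successive powers at the divisors of 88:
34^1 ≡ 34
34^2 ≡ 88
34^4 ≡ 1
The order of 34 is 4, so the subgroup it generates has 4 elements.
The index is φ(89) / ord(34) = 88 / 4 = 22.

22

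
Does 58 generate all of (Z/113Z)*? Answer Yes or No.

φ(113) = 113 − 1 = 112 = 2^4 · 7.
It suffices to check that the order of 58 is not a proper divisor of 112: compute 58^(112/q) for q ∈ {2, 7}.
58^56 ≡ 112 (mod 113)  [q = 2: ≢ 1 ✓]
58^16 ≡ 16 (mod 113)  [q = 7: ≢ 1 ✓]
Every test exponent gives a nontrivial residue, hence 58 generates the full group.

Yes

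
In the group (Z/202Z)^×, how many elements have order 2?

φ(202) = φ(2)·φ(101) = 1·100 = 100 = 2^2 · 5^2.
Since (Z/202Z)^× is cyclic of order 100, the number of elements of order d is φ(d) when d | 100 and 0 otherwise.
2 | 100, and φ(2) = 2 − 1 = 1.

1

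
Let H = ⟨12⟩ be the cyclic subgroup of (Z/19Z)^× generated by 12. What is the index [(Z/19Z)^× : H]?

3

ord(12) | φ(19) = 19 − 1 = 18 = 2 · 3^2.
Divisors of 18: 1, 2, 3, 6, 9, 18.
Test each divisor d:
12^1 ≡ 12 (mod 19)
12^2 ≡ 11 (mod 19)
12^3 ≡ 18 (mod 19)
12^6 ≡ 1 (mod 19) ✓
So ord_19(12) = 6, hence |⟨12⟩| = 6.
[(Z/19Z)^× : ⟨12⟩] = 18/6 = 3.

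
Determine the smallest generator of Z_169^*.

2

φ(169) = φ(13^2) = 13·(13−1) = 156 = 2^2 · 3 · 13.
Test candidates g = 2, 3, … against the prime factors q ∈ {2, 3, 13} of φ(169): g is a generator iff g^(156/q) ≢ 1 for every such q.
g = 2: 2^78 ≡ 168; 2^52 ≡ 146; 2^12 ≡ 40 — none is 1, so 2 is a primitive root.
So 2 is the smallest generator of (Z/169Z)^×.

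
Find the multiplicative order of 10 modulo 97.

96

Since 10 ∈ (Z/97Z)^×, its order divides φ(97) = 97 − 1 = 96 = 2^5 · 3.
Divisors of 96: 1, 2, 3, 4, 6, 8, 12, 16, 24, 32, 48, 96.
Compute 10^d (mod 97) for the divisors d until we hit 1:
10^1 ≡ 10 (mod 97)
10^2 ≡ 3 (mod 97)
10^3 ≡ 30 (mod 97)
10^4 ≡ 9 (mod 97)
10^6 ≡ 27 (mod 97)
10^8 ≡ 81 (mod 97)
10^12 ≡ 50 (mod 97)
10^16 ≡ 62 (mod 97)
10^24 ≡ 75 (mod 97)
10^32 ≡ 61 (mod 97)
10^48 ≡ 96 (mod 97)
10^96 ≡ 1 (mod 97) ✓
The smallest such exponent is 96, so the order of 10 is 96.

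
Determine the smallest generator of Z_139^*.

φ(139) = 139 − 1 = 138 = 2 · 3 · 23.
g is a primitive root iff g^(138/q) ≢ 1 (mod 139) for each prime q ∈ {2, 3, 23}.
g = 2: 2^69 ≡ 138; 2^46 ≡ 96; 2^6 ≡ 64 — none is 1, so 2 is a primitive root.
Hence the least primitive root of 139 is 2.

2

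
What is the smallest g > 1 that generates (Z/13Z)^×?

φ(13) = 13 − 1 = 12 = 2^2 · 3.
Test candidates g = 2, 3, … against the prime factors q ∈ {2, 3} of φ(13): g is a generator iff g^(12/q) ≢ 1 for every such q.
g = 2: 2^6 ≡ 12; 2^4 ≡ 3 — none is 1, so 2 is a primitive root.
The smallest primitive root modulo 13 is 2.

2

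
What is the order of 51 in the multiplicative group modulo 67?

66

The order of 51 must divide φ(67) = 67 − 1 = 66 = 2 · 3 · 11.
Divisors of 66: 1, 2, 3, 6, 11, 22, 33, 66.
Evaluate successive powers at the divisors of 66:
51^1 ≡ 51 (mod 67)
51^2 ≡ 55 (mod 67)
51^3 ≡ 58 (mod 67)
51^6 ≡ 14 (mod 67)
51^11 ≡ 38 (mod 67)
51^22 ≡ 37 (mod 67)
51^33 ≡ 66 (mod 67)
51^66 ≡ 1 (mod 67) ✓
So ord_67(51) = 66.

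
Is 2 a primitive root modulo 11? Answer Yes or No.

φ(11) = 11 − 1 = 10 = 2 · 5.
It suffices to check that the order of 2 is not a proper divisor of 10: compute 2^(10/q) for q ∈ {2, 5}.
2^5 ≡ 10 (mod 11)  [q = 2: ≢ 1 ✓]
2^2 ≡ 4 (mod 11)  [q = 5: ≢ 1 ✓]
All checks pass, so 2 has order 10 and is a primitive root modulo 11.

Yes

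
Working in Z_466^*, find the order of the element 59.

232

Since 59 ∈ (Z/466Z)^×, its order divides φ(466) = φ(2)·φ(233) = 1·232 = 232 = 2^3 · 29.
Divisors of 232: 1, 2, 4, 8, 29, 58, 116, 232.
Check 59^d mod 466 for each divisor in increasing order:
59^1 ≡ 59 (mod 466)
59^2 ≡ 219 (mod 466)
59^4 ≡ 429 (mod 466)
59^8 ≡ 437 (mod 466)
59^29 ≡ 221 (mod 466)
59^58 ≡ 377 (mod 466)
59^116 ≡ 465 (mod 466)
59^232 ≡ 1 (mod 466) ✓
Therefore the multiplicative order of 59 modulo 466 is 232.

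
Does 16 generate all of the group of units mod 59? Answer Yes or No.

φ(59) = 59 − 1 = 58 = 2 · 29.
Test 16^(58/q) mod 59 for each prime factor q of 58:
16^29 ≡ 1 (mod 59)  [q = 2: ≡ 1 ✗]
16^2 ≡ 20 (mod 59)  [q = 29: ≢ 1 ✓]
The check at q = 2 fails, so 16 generates a proper subgroup.

No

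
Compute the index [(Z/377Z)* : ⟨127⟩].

4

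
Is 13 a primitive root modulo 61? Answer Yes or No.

No

φ(61) = 61 − 1 = 60 = 2^2 · 3 · 5.
13 is a primitive root mod 61 iff 13^(φ(61)/q) ≢ 1 for every prime q | φ(61), i.e. q ∈ {2, 3, 5}.
13^30 ≡ 1 (mod 61)  [q = 2: ≡ 1 ✗]
13^20 ≡ 47 (mod 61)  [q = 3: ≢ 1 ✓]
13^12 ≡ 1 (mod 61)  [q = 5: ≡ 1 ✗]
Since 13^30 ≡ 1, the order of 13 divides 30 < 60, so 13 is not a primitive root.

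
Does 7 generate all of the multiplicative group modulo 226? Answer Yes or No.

No

φ(226) = φ(2)·φ(113) = 1·112 = 112 = 2^4 · 7.
It suffices to check that the order of 7 is not a proper divisor of 112: compute 7^(112/q) for q ∈ {2, 7}.
7^56 ≡ 1 (mod 226)  [q = 2: ≡ 1 ✗]
7^16 ≡ 49 (mod 226)  [q = 7: ≢ 1 ✓]
7^56 ≡ 1 shows ord(7) | 56, strictly less than φ(226); not a primitive root.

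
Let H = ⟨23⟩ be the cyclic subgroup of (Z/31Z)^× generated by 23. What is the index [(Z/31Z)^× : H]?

3

The order of 23 must divide φ(31) = 31 − 1 = 30 = 2 · 3 · 5.
Divisors of 30: 1, 2, 3, 5, 6, 10, 15, 30.
Check 23^d mod 31 for each divisor in increasing order:
23^1 ≡ 23
23^2 ≡ 2
23^3 ≡ 15
23^5 ≡ 30
23^6 ≡ 8
23^10 ≡ 1
The order of 23 is 10, so the subgroup it generates has 10 elements.
[(Z/31Z)^× : ⟨23⟩] = 30/10 = 3.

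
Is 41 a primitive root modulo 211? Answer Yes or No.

φ(211) = 211 − 1 = 210 = 2 · 3 · 5 · 7.
It suffices to check that the order of 41 is not a proper divisor of 210: compute 41^(210/q) for q ∈ {2, 3, 5, 7}.
41^105 ≡ 210 (mod 211)  [q = 2: ≢ 1 ✓]
41^70 ≡ 14 (mod 211)  [q = 3: ≢ 1 ✓]
41^42 ≡ 55 (mod 211)  [q = 5: ≢ 1 ✓]
41^30 ≡ 144 (mod 211)  [q = 7: ≢ 1 ✓]
All checks pass, so 41 has order 210 and is a primitive root modulo 211.

Yes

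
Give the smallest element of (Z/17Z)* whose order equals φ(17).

φ(17) = 17 − 1 = 16 = 2^4.
g is a primitive root iff g^(16/q) ≢ 1 (mod 17) for each prime q ∈ {2}.
g = 2: 2^8 ≡ 1 — hits 1, so not a primitive root.
g = 3: 3^8 ≡ 16 — none is 1, so 3 is a primitive root.
Hence the least primitive root of 17 is 3.

3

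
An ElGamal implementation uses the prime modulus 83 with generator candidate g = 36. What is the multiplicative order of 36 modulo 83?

By Lagrange's theorem, ord_83(36) divides φ(83) = 83 − 1 = 82 = 2 · 41.
Divisors of 82: 1, 2, 41, 82.
Test each divisor d:
36^1 ≡ 36 (mod 83)
36^2 ≡ 51 (mod 83)
36^41 ≡ 1 (mod 83) ✓
The smallest such exponent is 41, so the order of 36 is 41.

41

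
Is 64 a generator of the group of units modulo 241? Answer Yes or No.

No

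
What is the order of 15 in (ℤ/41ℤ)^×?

By Lagrange's theorem, ord_41(15) divides φ(41) = 41 − 1 = 40 = 2^3 · 5.
Divisors of 40: 1, 2, 4, 5, 8, 10, 20, 40.
Check 15^d mod 41 for each divisor in increasing order:
15^1 ≡ 15 (mod 41)
15^2 ≡ 20 (mod 41)
15^4 ≡ 31 (mod 41)
15^5 ≡ 14 (mod 41)
15^8 ≡ 18 (mod 41)
15^10 ≡ 32 (mod 41)
15^20 ≡ 40 (mod 41)
15^40 ≡ 1 (mod 41) ✓
Therefore the multiplicative order of 15 modulo 41 is 40.

40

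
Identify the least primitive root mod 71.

φ(71) = 71 − 1 = 70 = 2 · 5 · 7.
g is a primitive root iff g^(70/q) ≢ 1 (mod 71) for each prime q ∈ {2, 5, 7}.
g = 2: 2^35 ≡ 1 — hits 1, so not a primitive root.
g = 3: 3^35 ≡ 1 — hits 1, so not a primitive root.
g = 4: 4^35 ≡ 1 — hits 1, so not a primitive root.
g = 5: 5^35 ≡ 1 — hits 1, so not a primitive root.
g = 6: 6^35 ≡ 1 — hits 1, so not a primitive root.
g = 7: 7^35 ≡ 70; 7^14 ≡ 54; 7^10 ≡ 45 — none is 1, so 7 is a primitive root.
So 7 is the smallest generator of (Z/71Z)^×.

7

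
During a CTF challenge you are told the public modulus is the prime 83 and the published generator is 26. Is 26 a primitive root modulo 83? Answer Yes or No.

φ(83) = 83 − 1 = 82 = 2 · 41.
Test 26^(82/q) mod 83 for each prime factor q of 82:
26^41 ≡ 1 (mod 83)  [q = 2: ≡ 1 ✗]
26^2 ≡ 12 (mod 83)  [q = 41: ≢ 1 ✓]
Since 26^41 ≡ 1, the order of 26 divides 41 < 82, so 26 is not a primitive root.

No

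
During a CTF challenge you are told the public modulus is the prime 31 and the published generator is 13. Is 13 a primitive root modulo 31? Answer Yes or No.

Yes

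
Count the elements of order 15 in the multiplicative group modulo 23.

φ(23) = 23 − 1 = 22 = 2 · 11.
(Z/23Z)^× is cyclic (|G| = 22); a cyclic group of order m has exactly φ(d) elements of each order d | m, and none otherwise.
15 does not divide 22, so no element of (Z/23Z)^× has order 15.

0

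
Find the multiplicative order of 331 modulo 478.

238

By Lagrange's theorem, ord_478(331) divides φ(478) = φ(2)·φ(239) = 1·238 = 238 = 2 · 7 · 17.
Divisors of 238: 1, 2, 7, 14, 17, 34, 119, 238.
Test each divisor d:
331^1 ≡ 331 (mod 478)
331^2 ≡ 99 (mod 478)
331^7 ≡ 291 (mod 478)
331^14 ≡ 75 (mod 478)
331^17 ≡ 277 (mod 478)
331^34 ≡ 249 (mod 478)
331^119 ≡ 477 (mod 478)
331^238 ≡ 1 (mod 478) ✓
The smallest such exponent is 238, so the order of 331 is 238.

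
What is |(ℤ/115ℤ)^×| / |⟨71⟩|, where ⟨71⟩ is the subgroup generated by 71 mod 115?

8

ord(71) | φ(115) = φ(5·23) = (5−1)·(23−1) = 4·22 = 88 = 2^3 · 11.
Divisors of 88: 1, 2, 4, 8, 11, 22, 44, 88.
Check 71^d mod 115 for each divisor in increasing order:
71^1 ≡ 71 (mod 115)
71^2 ≡ 96 (mod 115)
71^4 ≡ 16 (mod 115)
71^8 ≡ 26 (mod 115)
71^11 ≡ 1 (mod 115) ✓
The order of 71 is 11, so the subgroup it generates has 11 elements.
The index is φ(115) / ord(71) = 88 / 11 = 8.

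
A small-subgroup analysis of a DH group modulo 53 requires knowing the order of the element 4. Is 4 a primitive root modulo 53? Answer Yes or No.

φ(53) = 53 − 1 = 52 = 2^2 · 13.
4 is a primitive root mod 53 iff 4^(φ(53)/q) ≢ 1 for every prime q | φ(53), i.e. q ∈ {2, 13}.
4^26 ≡ 1 (mod 53)  [q = 2: ≡ 1 ✗]
4^4 ≡ 44 (mod 53)  [q = 13: ≢ 1 ✓]
The check at q = 2 fails, so 4 generates a proper subgroup.

No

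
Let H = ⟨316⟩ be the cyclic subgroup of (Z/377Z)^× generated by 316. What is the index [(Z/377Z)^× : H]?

4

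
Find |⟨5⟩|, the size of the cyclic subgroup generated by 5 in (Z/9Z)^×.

By Lagrange's theorem, ord_9(5) divides φ(9) = φ(3^2) = 3·(3−1) = 6 = 2 · 3.
Divisors of 6: 1, 2, 3, 6.
Check 5^d mod 9 for each divisor in increasing order:
5^1 ≡ 5 (mod 9)
5^2 ≡ 7 (mod 9)
5^3 ≡ 8 (mod 9)
5^6 ≡ 1 (mod 9) ✓
Hence ord(5) = 6.

6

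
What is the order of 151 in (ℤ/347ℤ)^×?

346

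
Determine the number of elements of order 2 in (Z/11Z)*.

1

φ(11) = 11 − 1 = 10 = 2 · 5.
(Z/11Z)^× is cyclic (|G| = 10); a cyclic group of order m has exactly φ(d) elements of each order d | m, and none otherwise.
2 | 10, and φ(2) = 2 − 1 = 1.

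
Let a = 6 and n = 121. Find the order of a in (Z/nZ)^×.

110

ord(6) | φ(121) = φ(11^2) = 11·(11−1) = 110 = 2 · 5 · 11.
Divisors of 110: 1, 2, 5, 10, 11, 22, 55, 110.
Check 6^d mod 121 for each divisor in increasing order:
6^1 ≡ 6
6^2 ≡ 36
6^5 ≡ 32
6^10 ≡ 56
6^11 ≡ 94
6^22 ≡ 3
6^55 ≡ 120
6^110 ≡ 1
The smallest such exponent is 110, so the order of 6 is 110.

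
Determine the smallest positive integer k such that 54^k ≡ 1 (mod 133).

18

The order of 54 must divide φ(133) = φ(7·19) = (7−1)·(19−1) = 6·18 = 108 = 2^2 · 3^3.
Divisors of 108: 1, 2, 3, 4, 6, 9, 12, 18, 27, 36, 54, 108.
Check 54^d mod 133 for each divisor in increasing order:
54^1 ≡ 54 (mod 133)
54^2 ≡ 123 (mod 133)
54^3 ≡ 125 (mod 133)
54^4 ≡ 100 (mod 133)
54^6 ≡ 64 (mod 133)
54^9 ≡ 20 (mod 133)
54^12 ≡ 106 (mod 133)
54^18 ≡ 1 (mod 133) ✓
The smallest such exponent is 18, so the order of 54 is 18.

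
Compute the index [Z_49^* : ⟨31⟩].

7

ord(31) | φ(49) = φ(7^2) = 7·(7−1) = 42 = 2 · 3 · 7.
Divisors of 42: 1, 2, 3, 6, 7, 14, 21, 42.
Compute 31^d (mod 49) for the divisors d until we hit 1:
31^1 ≡ 31 (mod 49)
31^2 ≡ 30 (mod 49)
31^3 ≡ 48 (mod 49)
31^6 ≡ 1 (mod 49) ✓
Thus |⟨31⟩| = ord(31) = 6.
Index = |(Z/49Z)^×| / |⟨31⟩| = 42 / 6 = 7.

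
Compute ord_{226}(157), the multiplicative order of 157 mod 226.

ord(157) | φ(226) = φ(2)·φ(113) = 1·112 = 112 = 2^4 · 7.
Divisors of 112: 1, 2, 4, 7, 8, 14, 16, 28, 56, 112.
Evaluate successive powers at the divisors of 112:
157^1 ≡ 157
157^2 ≡ 15
157^4 ≡ 225
157^7 ≡ 131
157^8 ≡ 1
So ord_226(157) = 8.

8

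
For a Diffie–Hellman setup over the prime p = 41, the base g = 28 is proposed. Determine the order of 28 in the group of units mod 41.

40

The order of 28 must divide φ(41) = 41 − 1 = 40 = 2^3 · 5.
Divisors of 40: 1, 2, 4, 5, 8, 10, 20, 40.
Check 28^d mod 41 for each divisor in increasing order:
28^1 ≡ 28 (mod 41)
28^2 ≡ 5 (mod 41)
28^4 ≡ 25 (mod 41)
28^5 ≡ 3 (mod 41)
28^8 ≡ 10 (mod 41)
28^10 ≡ 9 (mod 41)
28^20 ≡ 40 (mod 41)
28^40 ≡ 1 (mod 41) ✓
So ord_41(28) = 40.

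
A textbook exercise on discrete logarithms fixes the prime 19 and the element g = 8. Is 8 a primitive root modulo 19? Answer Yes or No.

φ(19) = 19 − 1 = 18 = 2 · 3^2.
An element g generates (Z/19Z)^× iff g^(18/q) ≢ 1 (mod 19) for each prime q ∈ {2, 3}.
8^9 ≡ 18 (mod 19)  [q = 2: ≢ 1 ✓]
8^6 ≡ 1 (mod 19)  [q = 3: ≡ 1 ✗]
Since 8^6 ≡ 1, the order of 8 divides 6 < 18, so 8 is not a primitive root.

No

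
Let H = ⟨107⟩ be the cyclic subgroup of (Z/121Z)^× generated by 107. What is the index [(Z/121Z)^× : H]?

1

Since 107 ∈ (Z/121Z)^×, its order divides φ(121) = φ(11^2) = 11·(11−1) = 110 = 2 · 5 · 11.
Divisors of 110: 1, 2, 5, 10, 11, 22, 55, 110.
Compute 107^d (mod 121) for the divisors d until we hit 1:
107^1 ≡ 107 (mod 121)
107^2 ≡ 75 (mod 121)
107^5 ≡ 21 (mod 121)
107^10 ≡ 78 (mod 121)
107^11 ≡ 118 (mod 121)
107^22 ≡ 9 (mod 121)
107^55 ≡ 120 (mod 121)
107^110 ≡ 1 (mod 121) ✓
Thus |⟨107⟩| = ord(107) = 110.
[(Z/121Z)^× : ⟨107⟩] = 110/110 = 1.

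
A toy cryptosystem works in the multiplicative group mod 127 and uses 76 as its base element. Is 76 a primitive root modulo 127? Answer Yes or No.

φ(127) = 127 − 1 = 126 = 2 · 3^2 · 7.
76 is a primitive root mod 127 iff 76^(φ(127)/q) ≢ 1 for every prime q | φ(127), i.e. q ∈ {2, 3, 7}.
76^63 ≡ 1 (mod 127)  [q = 2: ≡ 1 ✗]
76^42 ≡ 1 (mod 127)  [q = 3: ≡ 1 ✗]
76^18 ≡ 2 (mod 127)  [q = 7: ≢ 1 ✓]
Since 76^63 ≡ 1, the order of 76 divides 63 < 126, so 76 is not a primitive root.

No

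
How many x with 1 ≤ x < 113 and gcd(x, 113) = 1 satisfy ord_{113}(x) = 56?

φ(113) = 113 − 1 = 112 = 2^4 · 7.
(Z/113Z)^× is cyclic (|G| = 112); a cyclic group of order m has exactly φ(d) elements of each order d | m, and none otherwise.
56 = 2^3 · 7 divides 112, and φ(56) = 24.

24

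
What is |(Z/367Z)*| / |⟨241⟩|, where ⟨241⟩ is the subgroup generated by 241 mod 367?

Since 241 ∈ (Z/367Z)^×, its order divides φ(367) = 367 − 1 = 366 = 2 · 3 · 61.
Divisors of 366: 1, 2, 3, 6, 61, 122, 183, 366.
Compute 241^d (mod 367) for the divisors d until we hit 1:
241^1 ≡ 241
241^2 ≡ 95
241^3 ≡ 141
241^6 ≡ 63
241^61 ≡ 284
241^122 ≡ 283
241^183 ≡ 366
241^366 ≡ 1
The order of 241 is 366, so the subgroup it generates has 366 elements.
The index is φ(367) / ord(241) = 366 / 366 = 1.

1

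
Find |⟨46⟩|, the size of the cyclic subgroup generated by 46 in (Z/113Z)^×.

112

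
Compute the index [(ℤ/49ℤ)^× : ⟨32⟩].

2

Since 32 ∈ (Z/49Z)^×, its order divides φ(49) = φ(7^2) = 7·(7−1) = 42 = 2 · 3 · 7.
Divisors of 42: 1, 2, 3, 6, 7, 14, 21, 42.
Compute 32^d (mod 49) for the divisors d until we hit 1:
32^1 ≡ 32 (mod 49)
32^2 ≡ 44 (mod 49)
32^3 ≡ 36 (mod 49)
32^6 ≡ 22 (mod 49)
32^7 ≡ 18 (mod 49)
32^14 ≡ 30 (mod 49)
32^21 ≡ 1 (mod 49) ✓
The order of 32 is 21, so the subgroup it generates has 21 elements.
Index = |(Z/49Z)^×| / |⟨32⟩| = 42 / 21 = 2.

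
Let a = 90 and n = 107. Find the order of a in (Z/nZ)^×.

53

ord(90) | φ(107) = 107 − 1 = 106 = 2 · 53.
Divisors of 106: 1, 2, 53, 106.
Compute 90^d (mod 107) for the divisors d until we hit 1:
90^1 ≡ 90 (mod 107)
90^2 ≡ 75 (mod 107)
90^53 ≡ 1 (mod 107) ✓
Therefore the multiplicative order of 90 modulo 107 is 53.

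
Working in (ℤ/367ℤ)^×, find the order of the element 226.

61

Since 226 ∈ (Z/367Z)^×, its order divides φ(367) = 367 − 1 = 366 = 2 · 3 · 61.
Divisors of 366: 1, 2, 3, 6, 61, 122, 183, 366.
Compute 226^d (mod 367) for the divisors d until we hit 1:
226^1 ≡ 226
226^2 ≡ 63
226^3 ≡ 292
226^6 ≡ 120
226^61 ≡ 1
Therefore the multiplicative order of 226 modulo 367 is 61.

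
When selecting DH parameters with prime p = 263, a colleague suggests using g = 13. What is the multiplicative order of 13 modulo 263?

131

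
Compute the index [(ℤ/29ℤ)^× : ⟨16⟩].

4

ord(16) | φ(29) = 29 − 1 = 28 = 2^2 · 7.
Divisors of 28: 1, 2, 4, 7, 14, 28.
Compute 16^d (mod 29) for the divisors d until we hit 1:
16^1 ≡ 16 (mod 29)
16^2 ≡ 24 (mod 29)
16^4 ≡ 25 (mod 29)
16^7 ≡ 1 (mod 29) ✓
So ord_29(16) = 7, hence |⟨16⟩| = 7.
The index is φ(29) / ord(16) = 28 / 7 = 4.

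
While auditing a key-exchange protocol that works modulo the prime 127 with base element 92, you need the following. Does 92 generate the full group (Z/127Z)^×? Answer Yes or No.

Yes

φ(127) = 127 − 1 = 126 = 2 · 3^2 · 7.
An element g generates (Z/127Z)^× iff g^(126/q) ≢ 1 (mod 127) for each prime q ∈ {2, 3, 7}.
92^63 ≡ 126 (mod 127)  [q = 2: ≢ 1 ✓]
92^42 ≡ 107 (mod 127)  [q = 3: ≢ 1 ✓]
92^18 ≡ 32 (mod 127)  [q = 7: ≢ 1 ✓]
None equal 1, so ord_127(92) = 126: 92 is a primitive root.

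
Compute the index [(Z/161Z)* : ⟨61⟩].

2

ord(61) | φ(161) = φ(7·23) = (7−1)·(23−1) = 6·22 = 132 = 2^2 · 3 · 11.
Divisors of 132: 1, 2, 3, 4, 6, 11, 12, 22, 33, 44, 66, 132.
Evaluate successive powers at the divisors of 132:
61^1 ≡ 61 (mod 161)
61^2 ≡ 18 (mod 161)
61^3 ≡ 132 (mod 161)
61^4 ≡ 2 (mod 161)
61^6 ≡ 36 (mod 161)
61^11 ≡ 45 (mod 161)
61^12 ≡ 8 (mod 161)
61^22 ≡ 93 (mod 161)
61^33 ≡ 160 (mod 161)
61^44 ≡ 116 (mod 161)
61^66 ≡ 1 (mod 161) ✓
Thus |⟨61⟩| = ord(61) = 66.
[(Z/161Z)^× : ⟨61⟩] = 132/66 = 2.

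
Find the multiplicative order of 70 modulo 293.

292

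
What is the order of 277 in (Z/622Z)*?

155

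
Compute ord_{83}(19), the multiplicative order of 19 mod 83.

82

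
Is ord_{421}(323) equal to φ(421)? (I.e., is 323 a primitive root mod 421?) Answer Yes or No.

φ(421) = 421 − 1 = 420 = 2^2 · 3 · 5 · 7.
323 is a primitive root mod 421 iff 323^(φ(421)/q) ≢ 1 for every prime q | φ(421), i.e. q ∈ {2, 3, 5, 7}.
323^210 ≡ 420 (mod 421)  [q = 2: ≢ 1 ✓]
323^140 ≡ 400 (mod 421)  [q = 3: ≢ 1 ✓]
323^84 ≡ 354 (mod 421)  [q = 5: ≢ 1 ✓]
323^60 ≡ 247 (mod 421)  [q = 7: ≢ 1 ✓]
None equal 1, so ord_421(323) = 420: 323 is a primitive root.

Yes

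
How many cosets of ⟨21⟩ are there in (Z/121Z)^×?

5

Since 21 ∈ (Z/121Z)^×, its order divides φ(121) = φ(11^2) = 11·(11−1) = 110 = 2 · 5 · 11.
Divisors of 110: 1, 2, 5, 10, 11, 22, 55, 110.
Check 21^d mod 121 for each divisor in increasing order:
21^1 ≡ 21 (mod 121)
21^2 ≡ 78 (mod 121)
21^5 ≡ 109 (mod 121)
21^10 ≡ 23 (mod 121)
21^11 ≡ 120 (mod 121)
21^22 ≡ 1 (mod 121) ✓
Thus |⟨21⟩| = ord(21) = 22.
[(Z/121Z)^× : ⟨21⟩] = 110/22 = 5.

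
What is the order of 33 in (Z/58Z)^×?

By Lagrange's theorem, ord_58(33) divides φ(58) = φ(2)·φ(29) = 1·28 = 28 = 2^2 · 7.
Divisors of 28: 1, 2, 4, 7, 14, 28.
Test each divisor d:
33^1 ≡ 33 (mod 58)
33^2 ≡ 45 (mod 58)
33^4 ≡ 53 (mod 58)
33^7 ≡ 57 (mod 58)
33^14 ≡ 1 (mod 58) ✓
Hence ord(33) = 14.

14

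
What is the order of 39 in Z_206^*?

34

Since 39 ∈ (Z/206Z)^×, its order divides φ(206) = φ(2)·φ(103) = 1·102 = 102 = 2 · 3 · 17.
Divisors of 102: 1, 2, 3, 6, 17, 34, 51, 102.
Compute 39^d (mod 206) for the divisors d until we hit 1:
39^1 ≡ 39 (mod 206)
39^2 ≡ 79 (mod 206)
39^3 ≡ 197 (mod 206)
39^6 ≡ 81 (mod 206)
39^17 ≡ 205 (mod 206)
39^34 ≡ 1 (mod 206) ✓
The smallest such exponent is 34, so the order of 39 is 34.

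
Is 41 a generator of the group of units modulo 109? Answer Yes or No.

No

φ(109) = 109 − 1 = 108 = 2^2 · 3^3.
An element g generates (Z/109Z)^× iff g^(108/q) ≢ 1 (mod 109) for each prime q ∈ {2, 3}.
41^54 ≡ 108 (mod 109)  [q = 2: ≢ 1 ✓]
41^36 ≡ 1 (mod 109)  [q = 3: ≡ 1 ✗]
41^36 ≡ 1 shows ord(41) | 36, strictly less than φ(109); not a primitive root.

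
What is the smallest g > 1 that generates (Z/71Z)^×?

φ(71) = 71 − 1 = 70 = 2 · 5 · 7.
Test candidates g = 2, 3, … against the prime factors q ∈ {2, 5, 7} of φ(71): g is a generator iff g^(70/q) ≢ 1 for every such q.
g = 2: 2^35 ≡ 1 — hits 1, so not a primitive root.
g = 3: 3^35 ≡ 1 — hits 1, so not a primitive root.
g = 4: 4^35 ≡ 1 — hits 1, so not a primitive root.
g = 5: 5^35 ≡ 1 — hits 1, so not a primitive root.
g = 6: 6^35 ≡ 1 — hits 1, so not a primitive root.
g = 7: 7^35 ≡ 70; 7^14 ≡ 54; 7^10 ≡ 45 — none is 1, so 7 is a primitive root.
So 7 is the smallest generator of (Z/71Z)^×.

7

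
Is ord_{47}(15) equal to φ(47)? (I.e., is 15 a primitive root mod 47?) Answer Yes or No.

Yes

φ(47) = 47 − 1 = 46 = 2 · 23.
15 is a primitive root mod 47 iff 15^(φ(47)/q) ≢ 1 for every prime q | φ(47), i.e. q ∈ {2, 23}.
15^23 ≡ 46 (mod 47)  [q = 2: ≢ 1 ✓]
15^2 ≡ 37 (mod 47)  [q = 23: ≢ 1 ✓]
All checks pass, so 15 has order 46 and is a primitive root modulo 47.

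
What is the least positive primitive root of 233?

φ(233) = 233 − 1 = 232 = 2^3 · 29.
Test candidates g = 2, 3, … against the prime factors q ∈ {2, 29} of φ(233): g is a generator iff g^(232/q) ≢ 1 for every such q.
g = 2: 2^116 ≡ 1 — hits 1, so not a primitive root.
g = 3: 3^116 ≡ 232; 3^8 ≡ 37 — none is 1, so 3 is a primitive root.
The smallest primitive root modulo 233 is 3.

3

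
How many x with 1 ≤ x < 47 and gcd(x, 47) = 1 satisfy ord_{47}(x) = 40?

φ(47) = 47 − 1 = 46 = 2 · 23.
(Z/47Z)^× is cyclic (|G| = 46); a cyclic group of order m has exactly φ(d) elements of each order d | m, and none otherwise.
40 does not divide 46, so no element of (Z/47Z)^× has order 40.

0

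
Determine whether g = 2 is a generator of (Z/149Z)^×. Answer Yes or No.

φ(149) = 149 − 1 = 148 = 2^2 · 37.
Test 2^(148/q) mod 149 for each prime factor q of 148:
2^74 ≡ 148 (mod 149)  [q = 2: ≢ 1 ✓]
2^4 ≡ 16 (mod 149)  [q = 37: ≢ 1 ✓]
Every test exponent gives a nontrivial residue, hence 2 generates the full group.

Yes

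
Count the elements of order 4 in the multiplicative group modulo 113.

2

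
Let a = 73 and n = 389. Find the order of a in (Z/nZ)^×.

ord(73) | φ(389) = 389 − 1 = 388 = 2^2 · 97.
Divisors of 388: 1, 2, 4, 97, 194, 388.
Test each divisor d:
73^1 ≡ 73 (mod 389)
73^2 ≡ 272 (mod 389)
73^4 ≡ 74 (mod 389)
73^97 ≡ 1 (mod 389) ✓
Hence ord(73) = 97.

97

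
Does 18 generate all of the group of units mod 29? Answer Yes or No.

Yes

φ(29) = 29 − 1 = 28 = 2^2 · 7.
An element g generates (Z/29Z)^× iff g^(28/q) ≢ 1 (mod 29) for each prime q ∈ {2, 7}.
18^14 ≡ 28 (mod 29)  [q = 2: ≢ 1 ✓]
18^4 ≡ 25 (mod 29)  [q = 7: ≢ 1 ✓]
None equal 1, so ord_29(18) = 28: 18 is a primitive root.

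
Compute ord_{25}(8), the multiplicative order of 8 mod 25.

20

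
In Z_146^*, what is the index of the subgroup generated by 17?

3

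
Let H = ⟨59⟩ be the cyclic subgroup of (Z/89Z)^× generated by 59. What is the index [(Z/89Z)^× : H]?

By Lagrange's theorem, ord_89(59) divides φ(89) = 89 − 1 = 88 = 2^3 · 11.
Divisors of 88: 1, 2, 4, 8, 11, 22, 44, 88.
Test each divisor d:
59^1 ≡ 59 (mod 89)
59^2 ≡ 10 (mod 89)
59^4 ≡ 11 (mod 89)
59^8 ≡ 32 (mod 89)
59^11 ≡ 12 (mod 89)
59^22 ≡ 55 (mod 89)
59^44 ≡ 88 (mod 89)
59^88 ≡ 1 (mod 89) ✓
So ord_89(59) = 88, hence |⟨59⟩| = 88.
The index is φ(89) / ord(59) = 88 / 88 = 1.

1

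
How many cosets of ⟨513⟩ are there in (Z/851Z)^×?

2

By Lagrange's theorem, ord_851(513) divides φ(851) = φ(23·37) = (23−1)·(37−1) = 22·36 = 792 = 2^3 · 3^2 · 11.
Divisors of 792: 1, 2, 3, 4, 6, 8, 9, 11, 12, 18, 22, 24, 33, 36, 44, 66, 72, 88, 99, 132, 198, 264, 396, 792.
Compute 513^d (mod 851) for the divisors d until we hit 1:
513^1 ≡ 513 (mod 851)
513^2 ≡ 210 (mod 851)
513^3 ≡ 504 (mod 851)
513^4 ≡ 699 (mod 851)
513^6 ≡ 418 (mod 851)
513^8 ≡ 127 (mod 851)
513^9 ≡ 475 (mod 851)
513^11 ≡ 183 (mod 851)
513^12 ≡ 269 (mod 851)
513^18 ≡ 110 (mod 851)
513^22 ≡ 300 (mod 851)
513^24 ≡ 26 (mod 851)
513^33 ≡ 436 (mod 851)
513^36 ≡ 186 (mod 851)
513^44 ≡ 645 (mod 851)
513^66 ≡ 323 (mod 851)
513^72 ≡ 556 (mod 851)
513^88 ≡ 737 (mod 851)
513^99 ≡ 413 (mod 851)
513^132 ≡ 507 (mod 851)
513^198 ≡ 369 (mod 851)
513^264 ≡ 47 (mod 851)
513^396 ≡ 1 (mod 851) ✓
So ord_851(513) = 396, hence |⟨513⟩| = 396.
Index = |(Z/851Z)^×| / |⟨513⟩| = 792 / 396 = 2.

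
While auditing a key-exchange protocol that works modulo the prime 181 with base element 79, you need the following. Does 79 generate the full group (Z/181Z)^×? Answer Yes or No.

No

φ(181) = 181 − 1 = 180 = 2^2 · 3^2 · 5.
79 is a primitive root mod 181 iff 79^(φ(181)/q) ≢ 1 for every prime q | φ(181), i.e. q ∈ {2, 3, 5}.
79^90 ≡ 1 (mod 181)  [q = 2: ≡ 1 ✗]
79^60 ≡ 48 (mod 181)  [q = 3: ≢ 1 ✓]
79^36 ≡ 42 (mod 181)  [q = 5: ≢ 1 ✓]
79^90 ≡ 1 shows ord(79) | 90, strictly less than φ(181); not a primitive root.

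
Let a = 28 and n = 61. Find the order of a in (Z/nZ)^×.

20

Since 28 ∈ (Z/61Z)^×, its order divides φ(61) = 61 − 1 = 60 = 2^2 · 3 · 5.
Divisors of 60: 1, 2, 3, 4, 5, 6, 10, 12, 15, 20, 30, 60.
Test each divisor d:
28^1 ≡ 28
28^2 ≡ 52
28^3 ≡ 53
28^4 ≡ 20
28^5 ≡ 11
28^6 ≡ 3
28^10 ≡ 60
28^12 ≡ 9
28^15 ≡ 50
28^20 ≡ 1
So ord_61(28) = 20.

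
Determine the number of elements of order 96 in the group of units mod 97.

32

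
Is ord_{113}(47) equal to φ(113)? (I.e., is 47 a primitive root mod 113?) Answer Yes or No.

Yes

φ(113) = 113 − 1 = 112 = 2^4 · 7.
An element g generates (Z/113Z)^× iff g^(112/q) ≢ 1 (mod 113) for each prime q ∈ {2, 7}.
47^56 ≡ 112 (mod 113)  [q = 2: ≢ 1 ✓]
47^16 ≡ 16 (mod 113)  [q = 7: ≢ 1 ✓]
None equal 1, so ord_113(47) = 112: 47 is a primitive root.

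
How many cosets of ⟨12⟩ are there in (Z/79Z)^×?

3

By Lagrange's theorem, ord_79(12) divides φ(79) = 79 − 1 = 78 = 2 · 3 · 13.
Divisors of 78: 1, 2, 3, 6, 13, 26, 39, 78.
Compute 12^d (mod 79) for the divisors d until we hit 1:
12^1 ≡ 12 (mod 79)
12^2 ≡ 65 (mod 79)
12^3 ≡ 69 (mod 79)
12^6 ≡ 21 (mod 79)
12^13 ≡ 78 (mod 79)
12^26 ≡ 1 (mod 79) ✓
Thus |⟨12⟩| = ord(12) = 26.
Index = |(Z/79Z)^×| / |⟨12⟩| = 78 / 26 = 3.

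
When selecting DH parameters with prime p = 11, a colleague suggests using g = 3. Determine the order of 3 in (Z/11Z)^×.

5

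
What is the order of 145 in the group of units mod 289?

By Lagrange's theorem, ord_289(145) divides φ(289) = φ(17^2) = 17·(17−1) = 272 = 2^4 · 17.
Divisors of 272: 1, 2, 4, 8, 16, 17, 34, 68, 136, 272.
Compute 145^d (mod 289) for the divisors d until we hit 1:
145^1 ≡ 145
145^2 ≡ 217
145^4 ≡ 271
145^8 ≡ 35
145^16 ≡ 69
145^17 ≡ 179
145^34 ≡ 251
145^68 ≡ 288
145^136 ≡ 1
Therefore the multiplicative order of 145 modulo 289 is 136.

136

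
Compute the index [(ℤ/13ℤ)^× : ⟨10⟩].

By Lagrange's theorem, ord_13(10) divides φ(13) = 13 − 1 = 12 = 2^2 · 3.
Divisors of 12: 1, 2, 3, 4, 6, 12.
Compute 10^d (mod 13) for the divisors d until we hit 1:
10^1 ≡ 10 (mod 13)
10^2 ≡ 9 (mod 13)
10^3 ≡ 12 (mod 13)
10^4 ≡ 3 (mod 13)
10^6 ≡ 1 (mod 13) ✓
Thus |⟨10⟩| = ord(10) = 6.
Index = |(Z/13Z)^×| / |⟨10⟩| = 12 / 6 = 2.

2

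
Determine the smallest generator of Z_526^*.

φ(526) = φ(2)·φ(263) = 1·262 = 262 = 2 · 131.
Test candidates g = 2, 3, … against the prime factors q ∈ {2, 131} of φ(526): g is a generator iff g^(262/q) ≢ 1 for every such q.
g = 2: gcd(2, 526) = 2 > 1, not a unit — skip.
g = 3: 3^131 ≡ 1 — hits 1, so not a primitive root.
g = 4: gcd(4, 526) = 2 > 1, not a unit — skip.
g = 5: 5^131 ≡ 525; 5^2 ≡ 25 — none is 1, so 5 is a primitive root.
The smallest primitive root modulo 526 is 5.

5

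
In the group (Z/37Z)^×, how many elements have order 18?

φ(37) = 37 − 1 = 36 = 2^2 · 3^2.
Since (Z/37Z)^× is cyclic of order 36, the number of elements of order d is φ(d) when d | 36 and 0 otherwise.
18 = 2 · 3^2 divides 36, and φ(18) = 6.

6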